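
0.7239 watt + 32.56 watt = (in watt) 33.28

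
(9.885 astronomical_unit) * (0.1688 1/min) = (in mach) 1.222e+07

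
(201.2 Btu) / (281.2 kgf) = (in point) 2.182e+05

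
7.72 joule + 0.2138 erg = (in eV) 4.818e+19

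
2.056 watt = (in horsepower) 0.002757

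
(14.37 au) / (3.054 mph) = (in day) 1.822e+07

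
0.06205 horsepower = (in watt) 46.27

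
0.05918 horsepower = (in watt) 44.13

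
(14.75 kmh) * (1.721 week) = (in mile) 2650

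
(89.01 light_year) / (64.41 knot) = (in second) 2.541e+16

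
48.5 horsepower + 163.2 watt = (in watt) 3.633e+04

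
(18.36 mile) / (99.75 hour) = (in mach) 0.0002417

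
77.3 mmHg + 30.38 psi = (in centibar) 219.8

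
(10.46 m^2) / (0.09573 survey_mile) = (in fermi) 6.789e+13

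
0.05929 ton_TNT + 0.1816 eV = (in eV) 1.548e+27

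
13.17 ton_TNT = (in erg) 5.51e+17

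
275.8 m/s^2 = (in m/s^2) 275.8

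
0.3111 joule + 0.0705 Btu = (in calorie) 17.85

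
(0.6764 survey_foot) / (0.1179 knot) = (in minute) 0.05665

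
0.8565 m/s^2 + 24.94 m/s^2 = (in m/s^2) 25.8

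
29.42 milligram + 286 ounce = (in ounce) 286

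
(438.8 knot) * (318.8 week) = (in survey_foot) 1.428e+11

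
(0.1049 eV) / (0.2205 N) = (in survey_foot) 2.501e-19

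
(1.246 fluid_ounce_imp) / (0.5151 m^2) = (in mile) 4.271e-08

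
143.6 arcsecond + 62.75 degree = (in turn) 0.1744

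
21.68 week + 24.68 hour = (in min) 2.2e+05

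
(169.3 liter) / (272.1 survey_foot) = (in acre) 5.044e-07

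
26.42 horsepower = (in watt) 1.97e+04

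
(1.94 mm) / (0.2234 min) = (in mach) 4.251e-07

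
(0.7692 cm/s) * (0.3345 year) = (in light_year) 8.577e-12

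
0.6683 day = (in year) 0.001831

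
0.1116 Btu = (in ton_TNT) 2.814e-08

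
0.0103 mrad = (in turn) 1.639e-06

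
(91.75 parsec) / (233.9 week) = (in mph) 4.477e+10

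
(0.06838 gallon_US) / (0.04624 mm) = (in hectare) 0.0005598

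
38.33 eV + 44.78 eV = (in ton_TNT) 3.183e-27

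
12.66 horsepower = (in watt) 9441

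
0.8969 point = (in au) 2.115e-15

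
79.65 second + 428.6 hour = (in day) 17.86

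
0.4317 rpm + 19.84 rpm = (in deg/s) 121.6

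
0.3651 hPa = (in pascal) 36.51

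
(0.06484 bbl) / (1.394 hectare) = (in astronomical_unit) 4.943e-18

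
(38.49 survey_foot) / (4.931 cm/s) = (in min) 3.965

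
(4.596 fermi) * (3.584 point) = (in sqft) 6.255e-17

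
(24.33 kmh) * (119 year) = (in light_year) 2.681e-06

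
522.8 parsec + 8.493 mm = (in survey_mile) 1.002e+16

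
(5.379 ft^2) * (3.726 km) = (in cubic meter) 1862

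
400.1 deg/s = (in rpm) 66.68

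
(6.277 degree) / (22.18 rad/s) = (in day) 5.717e-08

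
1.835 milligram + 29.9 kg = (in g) 2.99e+04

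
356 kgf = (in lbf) 784.8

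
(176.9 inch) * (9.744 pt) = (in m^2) 0.01545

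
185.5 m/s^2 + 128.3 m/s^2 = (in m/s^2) 313.8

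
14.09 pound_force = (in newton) 62.68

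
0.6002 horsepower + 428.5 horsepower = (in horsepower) 429.1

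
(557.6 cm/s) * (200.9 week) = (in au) 0.004529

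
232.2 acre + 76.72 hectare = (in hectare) 170.7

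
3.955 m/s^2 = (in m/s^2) 3.955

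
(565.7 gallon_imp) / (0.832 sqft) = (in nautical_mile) 0.01797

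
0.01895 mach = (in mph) 14.43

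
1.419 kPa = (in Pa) 1419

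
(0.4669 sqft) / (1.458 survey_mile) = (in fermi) 1.849e+10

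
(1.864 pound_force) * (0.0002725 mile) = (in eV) 2.27e+19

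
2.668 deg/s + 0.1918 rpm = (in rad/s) 0.06665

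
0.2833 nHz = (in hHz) 2.833e-12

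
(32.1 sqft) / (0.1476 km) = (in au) 1.351e-13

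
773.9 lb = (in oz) 1.238e+04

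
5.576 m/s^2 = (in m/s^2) 5.576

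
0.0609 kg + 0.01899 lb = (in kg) 0.06951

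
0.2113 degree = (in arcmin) 12.68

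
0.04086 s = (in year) 1.296e-09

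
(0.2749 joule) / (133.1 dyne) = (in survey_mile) 0.1283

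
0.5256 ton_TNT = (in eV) 1.373e+28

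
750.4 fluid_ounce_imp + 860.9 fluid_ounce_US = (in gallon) 12.36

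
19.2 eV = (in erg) 3.076e-11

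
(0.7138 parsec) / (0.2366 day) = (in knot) 2.094e+12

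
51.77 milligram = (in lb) 0.0001141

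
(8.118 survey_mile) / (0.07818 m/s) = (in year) 0.005299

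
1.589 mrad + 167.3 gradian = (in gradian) 167.4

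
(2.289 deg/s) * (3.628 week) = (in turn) 1.395e+04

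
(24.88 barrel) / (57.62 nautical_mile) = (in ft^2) 0.000399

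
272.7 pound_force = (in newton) 1213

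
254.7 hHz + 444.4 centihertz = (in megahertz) 0.02547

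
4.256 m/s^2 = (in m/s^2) 4.256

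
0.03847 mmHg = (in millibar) 0.05129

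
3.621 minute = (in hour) 0.06035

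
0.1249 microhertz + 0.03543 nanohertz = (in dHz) 1.249e-06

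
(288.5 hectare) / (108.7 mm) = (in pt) 7.523e+10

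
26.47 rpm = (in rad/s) 2.772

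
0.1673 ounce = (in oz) 0.1673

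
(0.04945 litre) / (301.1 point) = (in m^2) 0.0004655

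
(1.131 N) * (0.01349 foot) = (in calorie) 0.001111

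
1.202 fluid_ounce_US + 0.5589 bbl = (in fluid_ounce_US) 3006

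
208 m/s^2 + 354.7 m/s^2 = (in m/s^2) 562.7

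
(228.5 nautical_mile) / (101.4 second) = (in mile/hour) 9336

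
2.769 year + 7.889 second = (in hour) 2.426e+04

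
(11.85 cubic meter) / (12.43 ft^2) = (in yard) 11.22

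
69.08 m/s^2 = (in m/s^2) 69.08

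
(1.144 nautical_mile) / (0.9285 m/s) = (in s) 2282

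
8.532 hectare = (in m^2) 8.532e+04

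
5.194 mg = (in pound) 1.145e-05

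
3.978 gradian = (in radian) 0.06249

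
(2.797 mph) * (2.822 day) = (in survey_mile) 189.4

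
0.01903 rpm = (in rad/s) 0.001993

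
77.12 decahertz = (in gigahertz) 7.712e-07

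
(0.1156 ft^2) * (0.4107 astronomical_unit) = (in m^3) 6.598e+08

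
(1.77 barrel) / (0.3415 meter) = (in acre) 0.0002036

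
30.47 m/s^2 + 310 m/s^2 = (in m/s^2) 340.5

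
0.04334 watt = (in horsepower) 5.812e-05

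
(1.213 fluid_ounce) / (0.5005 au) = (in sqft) 5.157e-15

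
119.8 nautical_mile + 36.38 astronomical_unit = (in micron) 5.442e+18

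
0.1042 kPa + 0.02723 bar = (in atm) 0.0279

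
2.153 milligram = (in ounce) 7.594e-05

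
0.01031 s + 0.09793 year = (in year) 0.09793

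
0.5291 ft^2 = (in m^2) 0.04915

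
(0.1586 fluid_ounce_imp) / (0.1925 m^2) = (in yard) 2.56e-05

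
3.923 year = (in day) 1432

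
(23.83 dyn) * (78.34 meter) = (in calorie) 0.004462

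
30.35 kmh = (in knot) 16.39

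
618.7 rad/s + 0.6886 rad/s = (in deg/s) 3.549e+04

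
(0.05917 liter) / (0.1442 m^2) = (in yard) 0.0004487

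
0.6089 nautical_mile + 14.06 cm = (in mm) 1.128e+06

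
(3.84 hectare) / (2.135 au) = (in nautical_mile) 6.492e-11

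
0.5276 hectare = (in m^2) 5276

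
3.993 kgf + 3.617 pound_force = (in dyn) 5.525e+06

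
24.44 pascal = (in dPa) 244.4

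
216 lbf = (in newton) 960.8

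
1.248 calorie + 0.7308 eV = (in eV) 3.259e+19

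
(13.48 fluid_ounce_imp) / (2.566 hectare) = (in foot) 4.897e-08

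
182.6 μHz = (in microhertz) 182.6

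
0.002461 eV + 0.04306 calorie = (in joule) 0.1802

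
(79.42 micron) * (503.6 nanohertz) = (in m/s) 4e-11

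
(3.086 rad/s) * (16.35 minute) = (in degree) 1.735e+05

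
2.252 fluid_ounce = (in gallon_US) 0.01759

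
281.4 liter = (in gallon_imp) 61.9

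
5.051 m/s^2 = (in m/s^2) 5.051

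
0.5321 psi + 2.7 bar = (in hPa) 2737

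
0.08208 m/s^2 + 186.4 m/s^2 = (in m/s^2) 186.5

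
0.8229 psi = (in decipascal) 5.674e+04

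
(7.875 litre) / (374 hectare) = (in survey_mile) 1.308e-12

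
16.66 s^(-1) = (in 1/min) 999.6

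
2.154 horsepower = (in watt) 1606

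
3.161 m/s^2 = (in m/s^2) 3.161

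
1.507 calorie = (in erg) 6.305e+07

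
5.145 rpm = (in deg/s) 30.87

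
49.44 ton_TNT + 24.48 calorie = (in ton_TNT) 49.44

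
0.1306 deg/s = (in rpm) 0.02177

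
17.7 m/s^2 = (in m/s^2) 17.7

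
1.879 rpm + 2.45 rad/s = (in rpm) 25.27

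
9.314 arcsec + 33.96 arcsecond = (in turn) 3.339e-05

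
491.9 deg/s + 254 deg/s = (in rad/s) 13.02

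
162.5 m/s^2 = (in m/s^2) 162.5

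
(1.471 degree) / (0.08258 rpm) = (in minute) 0.04948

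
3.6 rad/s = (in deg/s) 206.3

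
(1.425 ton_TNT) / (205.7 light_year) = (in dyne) 0.0003064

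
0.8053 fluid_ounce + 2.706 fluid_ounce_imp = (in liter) 0.1007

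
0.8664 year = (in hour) 7590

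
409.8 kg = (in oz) 1.446e+04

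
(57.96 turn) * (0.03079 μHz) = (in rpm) 0.0001071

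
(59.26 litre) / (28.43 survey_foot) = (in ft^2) 0.07361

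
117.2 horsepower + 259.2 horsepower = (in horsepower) 376.4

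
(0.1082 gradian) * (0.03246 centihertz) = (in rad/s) 5.517e-07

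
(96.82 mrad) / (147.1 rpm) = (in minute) 0.0001048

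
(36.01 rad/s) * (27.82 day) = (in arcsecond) 1.785e+13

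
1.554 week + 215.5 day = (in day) 226.4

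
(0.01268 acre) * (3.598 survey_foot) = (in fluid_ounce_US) 1.903e+06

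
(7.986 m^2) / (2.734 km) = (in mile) 1.815e-06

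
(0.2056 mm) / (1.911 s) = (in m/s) 0.0001076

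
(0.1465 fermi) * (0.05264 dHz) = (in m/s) 7.712e-19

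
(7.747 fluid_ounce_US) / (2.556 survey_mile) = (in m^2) 5.57e-08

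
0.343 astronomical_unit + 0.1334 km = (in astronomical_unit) 0.343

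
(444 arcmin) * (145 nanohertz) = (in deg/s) 1.073e-06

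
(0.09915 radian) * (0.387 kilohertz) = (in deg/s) 2198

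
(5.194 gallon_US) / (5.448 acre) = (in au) 5.961e-18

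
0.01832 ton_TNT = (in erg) 7.665e+14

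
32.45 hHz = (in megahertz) 0.003245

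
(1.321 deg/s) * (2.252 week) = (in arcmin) 1.08e+08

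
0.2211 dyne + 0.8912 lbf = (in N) 3.964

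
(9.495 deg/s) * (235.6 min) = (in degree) 1.342e+05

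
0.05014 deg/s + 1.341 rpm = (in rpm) 1.349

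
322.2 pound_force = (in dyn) 1.433e+08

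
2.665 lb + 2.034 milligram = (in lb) 2.665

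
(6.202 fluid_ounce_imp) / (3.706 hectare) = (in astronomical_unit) 3.178e-20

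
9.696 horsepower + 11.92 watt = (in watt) 7242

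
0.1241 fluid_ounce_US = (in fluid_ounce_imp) 0.1292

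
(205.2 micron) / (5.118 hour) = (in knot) 2.165e-08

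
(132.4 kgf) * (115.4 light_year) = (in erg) 1.418e+28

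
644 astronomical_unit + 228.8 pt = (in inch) 3.793e+15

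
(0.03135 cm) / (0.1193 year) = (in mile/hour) 1.864e-10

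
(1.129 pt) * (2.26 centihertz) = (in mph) 2.014e-05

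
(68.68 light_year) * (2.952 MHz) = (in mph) 4.291e+24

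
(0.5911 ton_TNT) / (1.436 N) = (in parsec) 5.581e-08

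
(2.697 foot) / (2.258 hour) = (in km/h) 0.0003641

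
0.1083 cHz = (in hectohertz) 1.083e-05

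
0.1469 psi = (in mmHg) 7.597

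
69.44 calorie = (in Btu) 0.2754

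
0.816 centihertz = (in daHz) 0.000816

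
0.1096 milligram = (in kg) 1.096e-07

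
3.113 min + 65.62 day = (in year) 0.1798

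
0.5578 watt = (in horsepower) 0.000748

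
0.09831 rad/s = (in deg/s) 5.633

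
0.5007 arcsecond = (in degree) 0.0001391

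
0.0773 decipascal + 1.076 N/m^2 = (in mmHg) 0.008129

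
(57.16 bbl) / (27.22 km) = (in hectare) 3.339e-08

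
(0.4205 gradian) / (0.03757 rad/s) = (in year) 5.575e-09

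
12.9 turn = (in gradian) 5160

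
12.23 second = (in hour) 0.003397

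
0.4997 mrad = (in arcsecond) 103.1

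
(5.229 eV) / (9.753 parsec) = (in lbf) 6.258e-37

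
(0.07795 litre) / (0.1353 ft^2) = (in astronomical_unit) 4.145e-14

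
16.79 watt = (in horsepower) 0.02252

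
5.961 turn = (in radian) 37.45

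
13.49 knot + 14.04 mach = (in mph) 1.071e+04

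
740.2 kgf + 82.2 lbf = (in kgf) 777.5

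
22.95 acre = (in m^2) 9.288e+04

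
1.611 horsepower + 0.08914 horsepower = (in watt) 1268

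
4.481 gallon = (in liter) 16.96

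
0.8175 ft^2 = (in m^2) 0.07595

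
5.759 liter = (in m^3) 0.005759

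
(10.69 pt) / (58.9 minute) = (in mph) 2.387e-06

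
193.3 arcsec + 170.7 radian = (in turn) 27.17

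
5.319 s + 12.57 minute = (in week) 0.001256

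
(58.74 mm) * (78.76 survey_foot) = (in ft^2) 15.18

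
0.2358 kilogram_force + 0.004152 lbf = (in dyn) 2.331e+05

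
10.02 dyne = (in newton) 0.0001002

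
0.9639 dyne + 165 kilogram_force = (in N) 1618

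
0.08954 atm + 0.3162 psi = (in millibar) 112.5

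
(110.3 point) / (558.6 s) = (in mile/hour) 0.0001558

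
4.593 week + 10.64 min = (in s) 2.778e+06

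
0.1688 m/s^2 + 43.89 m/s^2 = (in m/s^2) 44.06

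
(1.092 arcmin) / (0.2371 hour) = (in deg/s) 2.132e-05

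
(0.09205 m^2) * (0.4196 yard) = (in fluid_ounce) 1194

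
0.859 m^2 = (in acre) 0.0002123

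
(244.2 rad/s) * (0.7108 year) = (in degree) 3.136e+11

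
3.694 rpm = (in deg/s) 22.16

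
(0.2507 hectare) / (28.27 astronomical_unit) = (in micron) 0.0005928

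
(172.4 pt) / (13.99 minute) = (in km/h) 0.0002608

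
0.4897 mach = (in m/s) 166.7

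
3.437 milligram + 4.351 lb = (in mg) 1.974e+06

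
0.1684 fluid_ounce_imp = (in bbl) 3.01e-05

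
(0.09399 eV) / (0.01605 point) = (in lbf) 5.979e-16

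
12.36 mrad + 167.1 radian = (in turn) 26.6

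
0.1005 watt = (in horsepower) 0.0001348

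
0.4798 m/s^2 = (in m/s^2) 0.4798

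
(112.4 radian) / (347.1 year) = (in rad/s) 1.027e-08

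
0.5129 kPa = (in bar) 0.005129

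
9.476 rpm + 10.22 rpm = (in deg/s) 118.2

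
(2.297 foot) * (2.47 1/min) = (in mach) 8.465e-05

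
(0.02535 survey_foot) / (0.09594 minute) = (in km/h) 0.004832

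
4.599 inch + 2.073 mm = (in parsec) 3.853e-18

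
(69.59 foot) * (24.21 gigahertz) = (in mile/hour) 1.149e+12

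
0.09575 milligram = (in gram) 9.575e-05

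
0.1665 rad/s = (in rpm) 1.59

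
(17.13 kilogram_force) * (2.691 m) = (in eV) 2.822e+21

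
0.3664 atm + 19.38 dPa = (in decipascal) 3.713e+05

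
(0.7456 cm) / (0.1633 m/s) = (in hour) 1.268e-05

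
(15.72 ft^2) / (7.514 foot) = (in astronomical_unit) 4.263e-12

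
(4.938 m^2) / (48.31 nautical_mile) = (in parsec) 1.789e-21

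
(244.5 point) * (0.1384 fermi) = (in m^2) 1.194e-17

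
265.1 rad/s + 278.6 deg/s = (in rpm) 2578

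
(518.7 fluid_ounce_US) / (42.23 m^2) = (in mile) 2.257e-07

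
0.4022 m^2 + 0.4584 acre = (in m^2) 1855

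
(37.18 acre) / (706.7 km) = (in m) 0.2129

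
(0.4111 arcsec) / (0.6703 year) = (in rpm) 9.004e-13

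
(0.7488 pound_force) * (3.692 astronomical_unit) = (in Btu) 1.744e+09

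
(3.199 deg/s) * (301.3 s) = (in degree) 963.9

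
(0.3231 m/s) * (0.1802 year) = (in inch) 7.229e+07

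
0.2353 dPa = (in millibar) 0.0002353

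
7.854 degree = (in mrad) 137.1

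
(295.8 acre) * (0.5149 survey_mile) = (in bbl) 6.239e+09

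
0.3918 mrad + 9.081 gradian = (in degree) 8.195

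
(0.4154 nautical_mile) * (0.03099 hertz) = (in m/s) 23.84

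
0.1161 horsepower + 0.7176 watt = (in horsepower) 0.1171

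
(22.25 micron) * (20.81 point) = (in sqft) 1.758e-06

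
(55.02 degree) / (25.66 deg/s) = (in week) 3.545e-06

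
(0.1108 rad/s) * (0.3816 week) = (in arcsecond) 5.275e+09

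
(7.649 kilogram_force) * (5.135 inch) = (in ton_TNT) 2.338e-09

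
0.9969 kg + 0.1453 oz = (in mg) 1.001e+06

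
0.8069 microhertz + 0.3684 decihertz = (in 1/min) 2.21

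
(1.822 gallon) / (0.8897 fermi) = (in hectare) 7.752e+08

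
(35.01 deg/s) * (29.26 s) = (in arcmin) 6.146e+04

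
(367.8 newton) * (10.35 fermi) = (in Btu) 3.608e-15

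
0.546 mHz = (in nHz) 5.46e+05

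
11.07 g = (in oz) 0.3905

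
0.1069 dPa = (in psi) 1.55e-06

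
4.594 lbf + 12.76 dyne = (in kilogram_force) 2.084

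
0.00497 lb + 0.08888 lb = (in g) 42.57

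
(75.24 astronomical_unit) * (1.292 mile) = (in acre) 5.783e+12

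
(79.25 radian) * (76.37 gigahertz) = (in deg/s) 3.468e+14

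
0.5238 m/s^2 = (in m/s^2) 0.5238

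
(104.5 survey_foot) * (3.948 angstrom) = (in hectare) 1.258e-12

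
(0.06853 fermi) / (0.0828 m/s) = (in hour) 2.299e-19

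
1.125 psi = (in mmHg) 58.18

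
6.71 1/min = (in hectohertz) 0.001118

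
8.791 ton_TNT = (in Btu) 3.486e+07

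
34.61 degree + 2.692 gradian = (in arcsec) 1.333e+05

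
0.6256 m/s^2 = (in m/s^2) 0.6256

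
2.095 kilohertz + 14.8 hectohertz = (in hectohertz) 35.75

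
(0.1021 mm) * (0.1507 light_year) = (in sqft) 1.567e+12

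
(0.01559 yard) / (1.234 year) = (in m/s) 3.663e-10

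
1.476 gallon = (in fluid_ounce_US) 188.9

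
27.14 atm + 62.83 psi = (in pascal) 3.183e+06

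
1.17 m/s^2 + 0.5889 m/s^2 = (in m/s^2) 1.759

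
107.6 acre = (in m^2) 4.354e+05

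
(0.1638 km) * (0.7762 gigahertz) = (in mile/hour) 2.844e+11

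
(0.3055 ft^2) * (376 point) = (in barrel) 0.02368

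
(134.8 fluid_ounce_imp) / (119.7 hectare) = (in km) 3.2e-12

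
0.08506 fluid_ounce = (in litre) 0.002516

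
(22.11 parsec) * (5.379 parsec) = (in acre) 2.798e+31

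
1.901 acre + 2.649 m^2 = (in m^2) 7696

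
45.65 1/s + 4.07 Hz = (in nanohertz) 4.972e+10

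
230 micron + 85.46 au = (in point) 3.624e+16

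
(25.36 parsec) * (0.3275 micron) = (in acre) 6.333e+07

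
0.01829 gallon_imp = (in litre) 0.08315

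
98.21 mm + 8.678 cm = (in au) 1.237e-12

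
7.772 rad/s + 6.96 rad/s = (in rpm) 140.7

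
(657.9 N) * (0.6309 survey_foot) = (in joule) 126.5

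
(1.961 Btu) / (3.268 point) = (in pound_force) 4.034e+05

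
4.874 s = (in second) 4.874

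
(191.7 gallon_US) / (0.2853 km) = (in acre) 6.285e-07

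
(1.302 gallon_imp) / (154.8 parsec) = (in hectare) 1.239e-25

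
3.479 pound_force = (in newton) 15.48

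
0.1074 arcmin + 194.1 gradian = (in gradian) 194.1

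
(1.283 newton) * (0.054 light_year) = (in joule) 6.555e+14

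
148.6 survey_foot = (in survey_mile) 0.02814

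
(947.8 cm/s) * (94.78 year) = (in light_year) 2.994e-06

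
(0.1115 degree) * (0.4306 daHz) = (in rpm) 0.08002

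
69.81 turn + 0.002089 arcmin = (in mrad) 4.386e+05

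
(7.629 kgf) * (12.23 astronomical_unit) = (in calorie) 3.272e+13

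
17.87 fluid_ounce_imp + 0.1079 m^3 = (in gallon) 28.64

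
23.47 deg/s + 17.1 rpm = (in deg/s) 126.1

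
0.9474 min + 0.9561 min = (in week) 0.0001888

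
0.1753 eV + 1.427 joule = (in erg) 1.427e+07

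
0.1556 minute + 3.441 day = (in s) 2.973e+05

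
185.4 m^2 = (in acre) 0.04581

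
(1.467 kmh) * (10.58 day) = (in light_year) 3.937e-11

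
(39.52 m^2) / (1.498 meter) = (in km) 0.02638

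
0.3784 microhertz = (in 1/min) 2.27e-05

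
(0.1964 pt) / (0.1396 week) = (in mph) 1.836e-09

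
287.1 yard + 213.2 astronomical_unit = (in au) 213.2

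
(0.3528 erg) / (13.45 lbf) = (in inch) 2.322e-08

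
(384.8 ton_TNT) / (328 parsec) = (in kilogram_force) 1.622e-08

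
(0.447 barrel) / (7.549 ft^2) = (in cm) 10.13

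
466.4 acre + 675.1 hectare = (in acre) 2135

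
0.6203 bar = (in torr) 465.3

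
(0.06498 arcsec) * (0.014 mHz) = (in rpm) 4.212e-11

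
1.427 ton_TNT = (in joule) 5.971e+09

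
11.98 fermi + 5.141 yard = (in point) 1.333e+04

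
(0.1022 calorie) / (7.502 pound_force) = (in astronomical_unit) 8.566e-14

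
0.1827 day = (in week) 0.0261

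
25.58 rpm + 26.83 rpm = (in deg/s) 314.5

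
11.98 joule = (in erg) 1.198e+08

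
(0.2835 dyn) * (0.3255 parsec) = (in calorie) 6.806e+09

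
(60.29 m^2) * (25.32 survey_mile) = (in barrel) 1.545e+07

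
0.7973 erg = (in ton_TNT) 1.906e-17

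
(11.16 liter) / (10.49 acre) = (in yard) 2.875e-07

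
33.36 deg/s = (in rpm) 5.56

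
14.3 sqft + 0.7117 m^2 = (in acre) 0.0005041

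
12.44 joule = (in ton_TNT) 2.973e-09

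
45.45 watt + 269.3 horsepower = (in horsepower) 269.4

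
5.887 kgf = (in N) 57.73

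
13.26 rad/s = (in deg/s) 759.7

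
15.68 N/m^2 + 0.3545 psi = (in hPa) 24.6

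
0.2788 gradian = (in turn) 0.000697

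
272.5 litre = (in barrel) 1.714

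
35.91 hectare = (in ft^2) 3.865e+06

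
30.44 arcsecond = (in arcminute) 0.5073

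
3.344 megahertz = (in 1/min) 2.006e+08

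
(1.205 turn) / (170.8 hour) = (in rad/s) 1.231e-05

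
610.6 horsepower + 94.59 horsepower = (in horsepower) 705.2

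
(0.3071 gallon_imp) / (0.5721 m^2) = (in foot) 0.008006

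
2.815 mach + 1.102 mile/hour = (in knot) 1864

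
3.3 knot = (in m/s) 1.698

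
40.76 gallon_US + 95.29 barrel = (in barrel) 96.26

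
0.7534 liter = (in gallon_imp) 0.1657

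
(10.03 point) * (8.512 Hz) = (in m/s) 0.03012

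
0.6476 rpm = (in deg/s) 3.886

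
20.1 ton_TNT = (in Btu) 7.971e+07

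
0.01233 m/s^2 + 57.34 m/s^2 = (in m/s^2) 57.35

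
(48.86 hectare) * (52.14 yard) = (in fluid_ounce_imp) 8.199e+11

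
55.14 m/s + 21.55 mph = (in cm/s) 6477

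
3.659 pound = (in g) 1660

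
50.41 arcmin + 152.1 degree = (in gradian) 169.9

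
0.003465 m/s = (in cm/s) 0.3465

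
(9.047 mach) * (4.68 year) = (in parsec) 1.473e-05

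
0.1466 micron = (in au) 9.8e-19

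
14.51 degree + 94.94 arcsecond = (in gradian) 16.15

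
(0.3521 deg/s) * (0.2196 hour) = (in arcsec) 1.002e+06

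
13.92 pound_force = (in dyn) 6.192e+06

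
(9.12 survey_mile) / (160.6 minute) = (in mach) 0.004473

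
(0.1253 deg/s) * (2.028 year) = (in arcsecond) 2.885e+10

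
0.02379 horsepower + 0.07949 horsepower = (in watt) 77.02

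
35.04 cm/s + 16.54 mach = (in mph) 1.26e+04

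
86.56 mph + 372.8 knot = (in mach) 0.6769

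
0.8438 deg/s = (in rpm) 0.1406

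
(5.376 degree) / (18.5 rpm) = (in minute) 0.0008072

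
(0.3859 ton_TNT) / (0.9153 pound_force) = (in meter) 3.966e+08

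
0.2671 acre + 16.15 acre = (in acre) 16.42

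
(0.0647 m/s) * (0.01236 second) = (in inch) 0.03148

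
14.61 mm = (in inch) 0.5752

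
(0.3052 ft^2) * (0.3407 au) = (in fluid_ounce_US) 4.887e+13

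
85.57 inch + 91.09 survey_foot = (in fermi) 2.994e+16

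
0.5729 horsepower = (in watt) 427.2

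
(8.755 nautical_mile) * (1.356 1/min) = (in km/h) 1319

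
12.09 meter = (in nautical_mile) 0.006528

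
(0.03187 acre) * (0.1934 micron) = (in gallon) 0.006589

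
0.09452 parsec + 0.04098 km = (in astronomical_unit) 1.95e+04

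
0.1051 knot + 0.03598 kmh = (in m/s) 0.06406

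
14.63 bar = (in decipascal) 1.463e+07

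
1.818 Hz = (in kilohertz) 0.001818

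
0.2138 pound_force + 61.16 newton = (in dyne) 6.211e+06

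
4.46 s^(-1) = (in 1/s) 4.46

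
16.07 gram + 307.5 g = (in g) 323.6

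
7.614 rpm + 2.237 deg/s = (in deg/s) 47.92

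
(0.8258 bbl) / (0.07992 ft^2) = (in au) 1.182e-10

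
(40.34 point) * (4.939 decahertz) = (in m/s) 0.7029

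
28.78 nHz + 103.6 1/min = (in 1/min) 103.6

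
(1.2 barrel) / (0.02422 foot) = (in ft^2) 278.2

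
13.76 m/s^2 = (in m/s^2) 13.76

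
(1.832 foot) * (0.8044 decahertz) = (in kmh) 16.17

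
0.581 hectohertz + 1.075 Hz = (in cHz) 5918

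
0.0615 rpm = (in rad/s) 0.00644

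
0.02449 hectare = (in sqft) 2636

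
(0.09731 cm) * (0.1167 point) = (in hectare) 4.006e-12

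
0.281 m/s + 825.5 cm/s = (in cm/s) 853.6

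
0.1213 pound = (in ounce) 1.941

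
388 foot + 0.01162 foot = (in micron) 1.183e+08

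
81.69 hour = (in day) 3.404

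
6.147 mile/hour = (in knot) 5.342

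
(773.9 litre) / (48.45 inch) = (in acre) 0.0001554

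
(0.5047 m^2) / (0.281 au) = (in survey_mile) 7.46e-15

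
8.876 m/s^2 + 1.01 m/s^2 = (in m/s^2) 9.886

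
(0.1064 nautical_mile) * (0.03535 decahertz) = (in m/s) 69.66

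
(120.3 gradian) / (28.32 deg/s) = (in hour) 0.001062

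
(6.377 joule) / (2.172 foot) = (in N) 9.633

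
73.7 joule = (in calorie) 17.61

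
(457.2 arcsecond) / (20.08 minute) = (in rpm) 1.757e-05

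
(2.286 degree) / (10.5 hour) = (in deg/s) 6.048e-05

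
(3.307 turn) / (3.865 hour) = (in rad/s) 0.001493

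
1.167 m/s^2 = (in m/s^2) 1.167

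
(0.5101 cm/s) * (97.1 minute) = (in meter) 29.72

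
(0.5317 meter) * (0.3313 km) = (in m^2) 176.2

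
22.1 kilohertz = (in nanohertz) 2.21e+13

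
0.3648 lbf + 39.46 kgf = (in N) 388.6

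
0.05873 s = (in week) 9.711e-08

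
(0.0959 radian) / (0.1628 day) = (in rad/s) 6.818e-06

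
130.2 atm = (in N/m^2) 1.319e+07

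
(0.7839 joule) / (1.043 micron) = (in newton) 7.516e+05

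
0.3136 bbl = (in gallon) 13.17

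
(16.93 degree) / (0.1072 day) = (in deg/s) 0.001828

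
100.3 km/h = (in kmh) 100.3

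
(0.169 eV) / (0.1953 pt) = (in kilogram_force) 4.007e-17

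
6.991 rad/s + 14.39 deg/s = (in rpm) 69.16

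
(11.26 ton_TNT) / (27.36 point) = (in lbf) 1.097e+12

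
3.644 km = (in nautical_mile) 1.968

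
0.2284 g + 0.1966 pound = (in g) 89.4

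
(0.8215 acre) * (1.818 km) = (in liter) 6.044e+09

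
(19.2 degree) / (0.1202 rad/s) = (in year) 8.84e-08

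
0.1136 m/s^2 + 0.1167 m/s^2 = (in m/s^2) 0.2303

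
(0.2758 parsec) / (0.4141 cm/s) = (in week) 3.398e+12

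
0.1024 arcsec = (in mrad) 0.0004964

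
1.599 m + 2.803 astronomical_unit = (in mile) 2.606e+08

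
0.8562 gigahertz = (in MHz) 856.2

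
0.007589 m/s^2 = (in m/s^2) 0.007589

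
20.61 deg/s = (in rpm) 3.435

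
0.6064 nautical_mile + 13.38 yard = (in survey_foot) 3725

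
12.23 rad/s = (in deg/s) 700.7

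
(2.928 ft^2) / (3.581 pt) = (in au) 1.439e-09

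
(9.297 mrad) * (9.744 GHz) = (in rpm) 8.651e+08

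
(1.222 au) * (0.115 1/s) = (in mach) 6.174e+07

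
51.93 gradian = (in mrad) 815.7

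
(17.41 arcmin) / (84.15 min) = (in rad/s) 1.003e-06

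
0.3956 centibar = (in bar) 0.003956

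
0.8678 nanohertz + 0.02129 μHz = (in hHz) 2.216e-10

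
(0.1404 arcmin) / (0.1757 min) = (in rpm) 3.699e-05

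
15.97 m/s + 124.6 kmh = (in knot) 98.32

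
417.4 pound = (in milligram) 1.893e+08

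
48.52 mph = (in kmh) 78.09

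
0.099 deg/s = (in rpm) 0.0165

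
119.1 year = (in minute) 6.26e+07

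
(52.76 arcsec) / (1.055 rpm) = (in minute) 3.859e-05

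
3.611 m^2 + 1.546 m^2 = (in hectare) 0.0005157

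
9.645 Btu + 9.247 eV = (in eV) 6.351e+22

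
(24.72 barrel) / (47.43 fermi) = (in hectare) 8.286e+09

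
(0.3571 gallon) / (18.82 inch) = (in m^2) 0.002828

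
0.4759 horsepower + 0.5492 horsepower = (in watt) 764.4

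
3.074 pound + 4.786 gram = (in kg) 1.399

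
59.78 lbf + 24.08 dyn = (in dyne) 2.659e+07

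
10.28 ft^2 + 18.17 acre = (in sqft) 7.915e+05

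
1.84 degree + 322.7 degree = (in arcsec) 1.168e+06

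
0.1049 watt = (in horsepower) 0.0001407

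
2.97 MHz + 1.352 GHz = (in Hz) 1.355e+09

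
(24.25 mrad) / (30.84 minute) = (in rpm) 0.0001251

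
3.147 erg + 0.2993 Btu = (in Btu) 0.2993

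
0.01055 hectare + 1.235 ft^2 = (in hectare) 0.01056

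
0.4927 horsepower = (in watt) 367.4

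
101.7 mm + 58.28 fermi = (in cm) 10.17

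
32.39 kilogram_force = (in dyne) 3.176e+07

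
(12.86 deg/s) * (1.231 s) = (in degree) 15.83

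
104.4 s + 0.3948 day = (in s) 3.422e+04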